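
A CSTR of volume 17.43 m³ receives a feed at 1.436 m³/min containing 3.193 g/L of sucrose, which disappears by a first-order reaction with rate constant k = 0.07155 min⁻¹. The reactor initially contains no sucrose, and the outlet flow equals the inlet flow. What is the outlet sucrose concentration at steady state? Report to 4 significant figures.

V dC/dt = Q(C_in − C) − k V C.
At steady state: 0 = Q C_in − (Q + kV) C_ss, so C_ss = Q C_in/(Q + kV).
C_ss = 1.436·3.193/(1.436 + 0.07155·17.43) = 4.58515/2.68312 = 1.70889 g/L.

1.709 g/L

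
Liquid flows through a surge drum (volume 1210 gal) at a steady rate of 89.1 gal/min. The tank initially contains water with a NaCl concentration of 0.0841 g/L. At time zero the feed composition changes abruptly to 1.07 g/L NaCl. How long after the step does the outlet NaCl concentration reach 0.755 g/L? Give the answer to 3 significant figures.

15.5 min

Species balance: V dC/dt = Q(C_in − C) ⇒ τ = V/Q = 13.580 min.
C(t) = C_in + (C₀ − C_in) e^(−t/τ). Set C = 0.755 and solve for t:
e^(−t/τ) = (C − C_in)/(C₀ − C_in) = (0.755 − 1.07)/(0.0841 − 1.07) = 0.31951
t = −τ ln(…) = 13.580 × 1.1410 = 15.495 min.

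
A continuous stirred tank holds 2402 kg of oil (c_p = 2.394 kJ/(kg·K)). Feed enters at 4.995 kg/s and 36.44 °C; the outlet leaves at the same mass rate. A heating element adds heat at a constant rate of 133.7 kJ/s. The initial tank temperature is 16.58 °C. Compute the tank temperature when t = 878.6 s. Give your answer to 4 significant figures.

42.63 °C

Energy balance: M c_p dT/dt = ṁ c_p (T_in − T) + 133.7.
Rearrange: dT/dt = (T_ss − T)/τ with τ = M/ṁ = 480.881 s and T_ss = T_in + Q̇/(ṁ c_p) = 47.6208 °C.
Solution: T(t) = T_ss + (T₀ − T_ss) e^(−t/τ).
T(878.6) = 47.6208 + (-31.0408)·e^(−878.6/480.881) = 47.6208 + (-31.0408)·0.160885 = 42.6268 °C.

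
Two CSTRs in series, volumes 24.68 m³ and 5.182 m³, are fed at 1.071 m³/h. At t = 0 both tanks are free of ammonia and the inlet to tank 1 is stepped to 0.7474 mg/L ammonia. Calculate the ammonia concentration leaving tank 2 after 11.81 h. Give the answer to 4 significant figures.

Time constants: τᵢ = Vᵢ/Q for each well-mixed tank.
τ₁ = 24.68/1.071 = 23.0439 h; τ₂ = 5.182/1.071 = 4.83847 h.
Tank 1: C₁ = C_in(1 − e^(−t/τ₁)). Tank 2 (τ₁ ≠ τ₂): C₂ = C_in[1 − (τ₁ e^(−t/τ₁) − τ₂ e^(−t/τ₂))/(τ₁ − τ₂)].
At t = 11.81: e^(−t/τ₁) = 0.598996, e^(−t/τ₂) = 0.0870864.
C₂ = 0.7474·[1 − (23.0439·0.598996 − 4.83847·0.0870864)/(18.2054)] = 0.7474·0.264953 = 0.198026 mg/L.

0.1980 mg/L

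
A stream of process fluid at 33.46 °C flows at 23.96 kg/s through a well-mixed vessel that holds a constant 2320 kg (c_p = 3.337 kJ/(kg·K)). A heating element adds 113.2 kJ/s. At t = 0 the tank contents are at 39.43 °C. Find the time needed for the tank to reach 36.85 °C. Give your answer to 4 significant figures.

Energy balance: M c_p dT/dt = ṁ c_p (T_in − T) + 113.2.
τ = M/ṁ = 96.8280 s; T_ss = T_in + Q̇/(ṁ c_p) = 34.8758 °C.
T(t) = T_ss + (T₀ − T_ss) e^(−t/τ). Set T = 36.85:
e^(−t/τ) = (36.85 − 34.8758)/(39.43 − 34.8758) = 0.433489
t = −96.8280 · ln(0.433489) = 80.9374 s.

80.94 s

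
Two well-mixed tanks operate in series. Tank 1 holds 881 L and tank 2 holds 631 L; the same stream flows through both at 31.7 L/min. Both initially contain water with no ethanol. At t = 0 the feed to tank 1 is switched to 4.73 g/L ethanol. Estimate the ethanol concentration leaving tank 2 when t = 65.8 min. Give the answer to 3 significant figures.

Species balance on tank i: dCᵢ/dt = (Cᵢ₋₁ − Cᵢ)/τᵢ with τᵢ = Vᵢ/Q.
τ₁ = 881/31.7 = 27.792 min; τ₂ = 631/31.7 = 19.905 min.
Tank 1: C₁ = C_in(1 − e^(−t/τ₁)). Tank 2 (τ₁ ≠ τ₂): C₂ = C_in[1 − (τ₁ e^(−t/τ₁) − τ₂ e^(−t/τ₂))/(τ₁ − τ₂)].
At t = 65.8: e^(−t/τ₁) = 0.093705, e^(−t/τ₂) = 0.036676.
C₂ = 4.73·[1 − (27.792·0.093705 − 19.905·0.036676)/(7.8864)] = 4.73·0.76235 = 3.6059 g/L.

3.61 g/L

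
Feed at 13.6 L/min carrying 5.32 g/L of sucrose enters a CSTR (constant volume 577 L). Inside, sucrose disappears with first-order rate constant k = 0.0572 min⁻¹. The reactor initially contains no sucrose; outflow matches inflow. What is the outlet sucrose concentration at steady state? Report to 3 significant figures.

Species balance: V dC/dt = Q C_in − Q C − k V C.
At steady state: 0 = Q C_in − (Q + kV) C_ss, so C_ss = Q C_in/(Q + kV).
C_ss = 13.6·5.32/(13.6 + 0.0572·577) = 72.352/46.604 = 1.5525 g/L.

1.55 g/L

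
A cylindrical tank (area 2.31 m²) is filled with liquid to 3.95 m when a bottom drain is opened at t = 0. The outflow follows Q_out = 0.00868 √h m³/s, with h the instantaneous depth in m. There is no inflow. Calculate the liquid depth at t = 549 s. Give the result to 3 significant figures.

With no inflow, A dh/dt = −0.00868 √h.
Separate and integrate: 2(√h − √h₀) = −(0.00868/A) t.
√h = √3.95 − 0.00868·549/(2·2.31) = 1.9875 − 1.0315 = 0.95601.
h = 0.95601² = 0.91395 m.

0.914 m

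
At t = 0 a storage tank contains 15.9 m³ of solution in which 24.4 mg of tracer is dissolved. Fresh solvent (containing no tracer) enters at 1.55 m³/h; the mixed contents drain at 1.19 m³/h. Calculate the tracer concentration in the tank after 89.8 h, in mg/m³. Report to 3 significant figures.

Let m(t) be the amount of tracer. Volume: V(t) = V₀ + (Q_in − Q_out) t = 15.9 + 0.36000 t; V(89.8) = 48.228 m³.
Species balance (pure solvent in): dm/dt = −Q_out · m/V(t).
Separate: dm/m = −Q_out dt/V(t) ⇒ ln(m/m₀) = −(Q_out/(Q_in−Q_out)) ln(V/V₀).
m = m₀ (V₀/V)^(Q_out/(Q_in−Q_out)) = 24.4 × (15.9/48.228)^(3.3056) = 0.62292 mg.
C = m/V = 0.62292/48.228 = 0.012916 mg/m³.

0.0129 mg/m³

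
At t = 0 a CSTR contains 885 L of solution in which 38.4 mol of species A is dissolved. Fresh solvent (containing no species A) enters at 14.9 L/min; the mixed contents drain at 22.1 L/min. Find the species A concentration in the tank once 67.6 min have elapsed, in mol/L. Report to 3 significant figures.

0.00831 mol/L

Let m(t) be the amount of species A. Volume: V(t) = V₀ + (Q_in − Q_out) t = 885 − 7.2000 t; V(67.6) = 398.28 L.
No species A enters, so dm/dt = −Q_out · (m/V).
dm/m = −Q_out dt/(V₀ − 7.2000 t); integrating gives ln(m/m₀) = −(Q_out/(Q_in−Q_out)) ln(V/V₀).
m = m₀ (V₀/V)^(Q_out/(Q_in−Q_out)) = 38.4 × (885/398.28)^(-3.0694) = 3.3112 mol.
C = m/V = 3.3112/398.28 = 0.0083138 mol/L.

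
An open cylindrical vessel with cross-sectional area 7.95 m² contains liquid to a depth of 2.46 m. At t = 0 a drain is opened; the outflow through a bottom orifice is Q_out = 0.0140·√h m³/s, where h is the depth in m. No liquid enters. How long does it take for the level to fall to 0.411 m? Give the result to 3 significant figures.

1050 s

Unsteady balance on liquid volume: A dh/dt = −0.0140 √h.
Separate and integrate: 2(√h − √h₀) = −(0.0140/A) t.
t = 2A(√h₀ − √h)/0.0140 = 2·7.95·(√2.46 − √0.411)/0.0140
  = 15.900 × (1.5684 − 0.64109) / 0.0140 = 1053.2 s.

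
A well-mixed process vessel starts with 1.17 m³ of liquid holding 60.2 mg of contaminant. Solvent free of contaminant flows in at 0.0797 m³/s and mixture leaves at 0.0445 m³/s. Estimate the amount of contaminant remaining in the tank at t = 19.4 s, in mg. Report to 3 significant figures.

Let m(t) be the amount of contaminant. Volume: V(t) = V₀ + (Q_in − Q_out) t = 1.17 + 0.035200 t; V(19.4) = 1.8529 m³.
No contaminant enters, so dm/dt = −Q_out · (m/V).
dm/m = −Q_out dt/(V₀ + 0.035200 t); integrating gives ln(m/m₀) = −(Q_out/(Q_in−Q_out)) ln(V/V₀).
m = m₀ (V₀/V)^(Q_out/(Q_in−Q_out)) = 60.2 × (1.17/1.8529)^(1.2642) = 33.665 mg.

33.7 mg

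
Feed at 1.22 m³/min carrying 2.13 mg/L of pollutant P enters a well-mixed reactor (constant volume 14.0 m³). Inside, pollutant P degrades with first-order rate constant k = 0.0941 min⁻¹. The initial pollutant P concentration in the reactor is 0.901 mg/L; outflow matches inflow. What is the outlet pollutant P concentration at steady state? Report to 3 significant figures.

1.02 mg/L

Accumulation = in − out − consumed: V dC/dt = Q C_in − Q C − k V C.
Steady state (dC/dt = 0): C_ss = Q C_in/(Q + kV) = C_in/(1 + kV/Q).
C_ss = 1.22·2.13/(1.22 + 0.0941·14.0) = 2.5986/2.5374 = 1.0241 mg/L.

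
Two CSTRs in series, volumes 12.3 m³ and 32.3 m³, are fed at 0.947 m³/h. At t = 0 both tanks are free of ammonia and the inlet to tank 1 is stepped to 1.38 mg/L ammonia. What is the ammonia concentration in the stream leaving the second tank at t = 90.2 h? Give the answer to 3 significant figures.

Time constants: τᵢ = Vᵢ/Q for each well-mixed tank.
τ₁ = 12.3/0.947 = 12.988 h; τ₂ = 32.3/0.947 = 34.108 h.
Solving the cascade with C₁(0)=C₂(0)=0 gives C₂(t) = C_in[1 − (τ₁ e^(−t/τ₁) − τ₂ e^(−t/τ₂))/(τ₁ − τ₂)].
At t = 90.2: e^(−t/τ₁) = 0.00096376, e^(−t/τ₂) = 0.071036.
C₂ = 1.38·[1 − (12.988·0.00096376 − 34.108·0.071036)/(-21.119)] = 1.38·0.88587 = 1.2225 mg/L.

1.22 mg/L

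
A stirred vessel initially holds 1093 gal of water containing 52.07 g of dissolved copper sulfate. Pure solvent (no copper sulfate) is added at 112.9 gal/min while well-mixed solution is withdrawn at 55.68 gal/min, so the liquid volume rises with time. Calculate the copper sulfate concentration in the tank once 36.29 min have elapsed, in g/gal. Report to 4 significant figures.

0.005830 g/gal

Let m(t) be the amount of copper sulfate. Volume: V(t) = V₀ + (Q_in − Q_out) t = 1093 + 57.2200 t; V(36.29) = 3169.51 gal.
No copper sulfate enters, so dm/dt = −Q_out · (m/V).
Separate: dm/m = −Q_out dt/V(t) ⇒ ln(m/m₀) = −(Q_out/(Q_in−Q_out)) ln(V/V₀).
m = m₀ (V₀/V)^(Q_out/(Q_in−Q_out)) = 52.07 × (1093/3169.51)^(0.973086) = 18.4782 g.
C = m/V = 18.4782/3169.51 = 0.00582997 g/gal.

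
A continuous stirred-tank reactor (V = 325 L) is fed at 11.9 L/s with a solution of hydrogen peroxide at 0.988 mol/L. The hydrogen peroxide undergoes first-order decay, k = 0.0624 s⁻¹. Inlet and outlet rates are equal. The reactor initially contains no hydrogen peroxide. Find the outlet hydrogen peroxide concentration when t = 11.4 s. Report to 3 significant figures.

Species balance: V dC/dt = Q C_in − Q C − k V C.
This is linear with rate a = Q/V + k = 0.099015 s⁻¹.
C_ss = Q C_in/(Q + kV) = 0.36536 mol/L; C(t) = C_ss + (C₀ − C_ss) e^(−a t).
C(11.4) = 0.36536 + (-0.36536)·e^(−0.099015·11.4) = 0.36536 + (-0.36536)·0.32343 = 0.24719 mol/L.

0.247 mol/L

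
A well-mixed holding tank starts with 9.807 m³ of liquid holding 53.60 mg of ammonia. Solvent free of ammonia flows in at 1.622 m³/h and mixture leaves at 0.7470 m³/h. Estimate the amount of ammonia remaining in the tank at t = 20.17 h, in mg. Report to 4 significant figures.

Total volume: dV/dt = Q_in − Q_out = 0.875000 m³/h, so V(t) = 9.807 + 0.875000 t and V(20.17) = 27.4558 m³.
Species balance (pure solvent in): dm/dt = −Q_out · m/V(t).
Separate: dm/m = −Q_out dt/V(t) ⇒ ln(m/m₀) = −(Q_out/(Q_in−Q_out)) ln(V/V₀).
m = m₀ (V₀/V)^(Q_out/(Q_in−Q_out)) = 53.60 × (9.807/27.4558)^(0.853714) = 22.2573 mg.

22.26 mg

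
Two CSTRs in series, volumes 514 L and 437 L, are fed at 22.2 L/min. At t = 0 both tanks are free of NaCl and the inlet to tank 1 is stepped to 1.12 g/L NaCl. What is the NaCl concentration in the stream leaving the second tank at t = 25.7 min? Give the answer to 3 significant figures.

Each tank obeys Vᵢ dCᵢ/dt = Q(Cᵢ₋₁ − Cᵢ), so τᵢ = Vᵢ/Q.
τ₁ = 514/22.2 = 23.153 min; τ₂ = 437/22.2 = 19.685 min.
Solving the cascade with C₁(0)=C₂(0)=0 gives C₂(t) = C_in[1 − (τ₁ e^(−t/τ₁) − τ₂ e^(−t/τ₂))/(τ₁ − τ₂)].
At t = 25.7: e^(−t/τ₁) = 0.32956, e^(−t/τ₂) = 0.27101.
C₂ = 1.12·[1 − (23.153·0.32956 − 19.685·0.27101)/(3.4685)] = 1.12·0.33818 = 0.37876 g/L.

0.379 g/L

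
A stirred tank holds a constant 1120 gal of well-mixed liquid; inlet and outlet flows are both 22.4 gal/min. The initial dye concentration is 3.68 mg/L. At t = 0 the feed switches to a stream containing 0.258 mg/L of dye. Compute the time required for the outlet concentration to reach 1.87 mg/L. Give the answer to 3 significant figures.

37.6 min

Species balance: V dC/dt = Q(C_in − C) ⇒ τ = V/Q = 50.000 min.
C(t) = C_in + (C₀ − C_in) e^(−t/τ). Set C = 1.87 and solve for t:
e^(−t/τ) = (C − C_in)/(C₀ − C_in) = (1.87 − 0.258)/(3.68 − 0.258) = 0.47107
t = −τ ln(…) = 50.000 × 0.75275 = 37.637 min.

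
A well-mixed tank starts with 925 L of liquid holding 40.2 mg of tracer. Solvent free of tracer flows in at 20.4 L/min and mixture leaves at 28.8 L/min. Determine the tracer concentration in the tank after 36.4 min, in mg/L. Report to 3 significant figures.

Total volume: dV/dt = Q_in − Q_out = -8.4000 L/min, so V(t) = 925 − 8.4000 t and V(36.4) = 619.24 L.
Solute balance: dm/dt = 0 − Q_out C = −Q_out m/V(t).
Separate: dm/m = −Q_out dt/V(t) ⇒ ln(m/m₀) = −(Q_out/(Q_in−Q_out)) ln(V/V₀).
m = m₀ (V₀/V)^(Q_out/(Q_in−Q_out)) = 40.2 × (925/619.24)^(-3.4286) = 10.155 mg.
C = m/V = 10.155/619.24 = 0.016399 mg/L.

0.0164 mg/L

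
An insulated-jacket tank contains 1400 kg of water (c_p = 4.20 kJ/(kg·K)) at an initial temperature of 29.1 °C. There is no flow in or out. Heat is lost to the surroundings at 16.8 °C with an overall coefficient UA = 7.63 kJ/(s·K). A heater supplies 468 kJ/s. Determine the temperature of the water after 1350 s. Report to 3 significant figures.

69.6 °C

Energy balance: M c_p dT/dt = −UA(T − T_amb) + Q̇.
dT/dt = (T_ss − T)/τ with T_ss = T_amb + Q̇/UA = 16.8 + 468/7.63 = 78.137 °C, τ = M c_p/UA = 1400·4.20/7.63 = 770.64 s.
T approaches T_ss exponentially: T(t) = T_ss + (T₀ − T_ss) e^(−t/τ).
T(1350) = 78.137 + (-49.037)·0.17346 = 69.631 °C.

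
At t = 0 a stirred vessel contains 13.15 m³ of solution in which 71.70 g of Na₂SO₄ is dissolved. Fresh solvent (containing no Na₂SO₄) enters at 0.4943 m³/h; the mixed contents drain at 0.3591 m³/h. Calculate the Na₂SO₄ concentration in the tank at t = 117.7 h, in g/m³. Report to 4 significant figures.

Total volume: dV/dt = Q_in − Q_out = 0.135200 m³/h, so V(t) = 13.15 + 0.135200 t and V(117.7) = 29.0630 m³.
No Na₂SO₄ enters, so dm/dt = −Q_out · (m/V).
dm/m = −Q_out dt/(V₀ + 0.135200 t); integrating gives ln(m/m₀) = −(Q_out/(Q_in−Q_out)) ln(V/V₀).
m = m₀ (V₀/V)^(Q_out/(Q_in−Q_out)) = 71.70 × (13.15/29.0630)^(2.65607) = 8.72428 g.
C = m/V = 8.72428/29.0630 = 0.300185 g/m³.

0.3002 g/m³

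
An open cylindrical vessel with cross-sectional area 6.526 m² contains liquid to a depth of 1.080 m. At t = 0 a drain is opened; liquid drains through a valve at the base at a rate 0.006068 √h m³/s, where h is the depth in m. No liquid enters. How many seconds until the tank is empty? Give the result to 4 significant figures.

2235 s

With no inflow, A dh/dt = −0.006068 √h.
∫ h^(−1/2) dh = −(0.006068/A) ∫ dt, giving 2√h = 2√h₀ − (0.006068/A) t.
Set h = 0: 2√h₀ = (0.006068/A) t_empty ⇒ t_empty = 2A√h₀/0.006068.
t_empty = 2·6.526·√1.080/0.006068 = 13.0520·1.03923/0.006068 = 2235.34 s.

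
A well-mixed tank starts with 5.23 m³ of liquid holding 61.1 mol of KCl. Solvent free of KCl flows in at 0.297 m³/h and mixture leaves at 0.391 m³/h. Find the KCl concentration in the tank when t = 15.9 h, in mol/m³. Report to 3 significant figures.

4.03 mol/m³

Let m(t) be the amount of KCl. Volume: V(t) = V₀ + (Q_in − Q_out) t = 5.23 − 0.094000 t; V(15.9) = 3.7354 m³.
Solute balance: dm/dt = 0 − Q_out C = −Q_out m/V(t).
dm/m = −Q_out dt/(V₀ − 0.094000 t); integrating gives ln(m/m₀) = −(Q_out/(Q_in−Q_out)) ln(V/V₀).
m = m₀ (V₀/V)^(Q_out/(Q_in−Q_out)) = 61.1 × (5.23/3.7354)^(-4.1596) = 15.068 mol.
C = m/V = 15.068/3.7354 = 4.0339 mol/m³.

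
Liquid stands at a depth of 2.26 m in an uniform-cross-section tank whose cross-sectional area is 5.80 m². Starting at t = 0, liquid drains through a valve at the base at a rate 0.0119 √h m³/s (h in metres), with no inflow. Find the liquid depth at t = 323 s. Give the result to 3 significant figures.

1.37 m

A dh/dt = −Q_out = −0.0119 √h.
This is separable: 2 d(√h)/dt = −0.0119/A, so √h = √h₀ − (0.0119/(2A)) t.
√h = √2.26 − 0.0119·323/(2·5.80) = 1.5033 − 0.33135 = 1.1720.
h = 1.1720² = 1.3735 m.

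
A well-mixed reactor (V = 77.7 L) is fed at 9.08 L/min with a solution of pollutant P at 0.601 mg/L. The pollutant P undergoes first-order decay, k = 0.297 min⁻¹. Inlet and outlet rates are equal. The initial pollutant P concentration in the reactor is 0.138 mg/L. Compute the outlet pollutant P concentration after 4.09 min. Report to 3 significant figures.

V dC/dt = Q(C_in − C) − k V C.
dC/dt = (Q/V) C_in − (Q/V + k) C; effective rate a = Q/V + k = 0.11686 + 0.297 = 0.41386 min⁻¹.
C_ss = Q C_in/(Q + kV) = 0.16970 mg/L; C(t) = C_ss + (C₀ − C_ss) e^(−a t).
C(4.09) = 0.16970 + (-0.031702)·e^(−0.41386·4.09) = 0.16970 + (-0.031702)·0.18402 = 0.16387 mg/L.

0.164 mg/L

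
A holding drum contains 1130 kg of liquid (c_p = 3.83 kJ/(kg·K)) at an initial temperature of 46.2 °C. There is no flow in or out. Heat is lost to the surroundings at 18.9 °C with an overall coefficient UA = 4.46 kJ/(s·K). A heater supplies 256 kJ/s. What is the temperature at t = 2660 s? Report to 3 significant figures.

Lumped-capacitance energy balance: M c_p dT/dt = UA(T_amb − T) + Q̇.
dT/dt = (T_ss − T)/τ with T_ss = T_amb + Q̇/UA = 18.9 + 256/4.46 = 76.299 °C, τ = M c_p/UA = 1130·3.83/4.46 = 970.38 s.
Solution: T(t) = T_ss + (T₀ − T_ss) e^(−t/τ).
T(2660) = 76.299 + (-30.099)·0.064493 = 74.358 °C.

74.4 °C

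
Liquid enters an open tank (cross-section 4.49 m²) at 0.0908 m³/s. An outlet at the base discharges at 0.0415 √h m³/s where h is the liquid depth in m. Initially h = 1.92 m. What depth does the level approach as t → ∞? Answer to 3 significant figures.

4.79 m

Level balance: A dh/dt = 0.0908 − 0.0415 √h. Setting dh/dt = 0:
Q_in = 0.0415 √h_ss ⇒ √h_ss = 0.0908/0.0415 = 2.1880.
h_ss = 2.1880² = 4.7871 m. (Since h₀ = 1.92 m < h_ss, the level will rise toward this value.)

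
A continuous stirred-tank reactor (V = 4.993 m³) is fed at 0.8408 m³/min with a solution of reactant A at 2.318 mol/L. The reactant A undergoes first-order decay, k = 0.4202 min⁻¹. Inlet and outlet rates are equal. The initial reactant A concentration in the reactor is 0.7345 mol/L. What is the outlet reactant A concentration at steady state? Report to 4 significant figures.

V dC/dt = Q(C_in − C) − k V C.
At steady state: 0 = Q C_in − (Q + kV) C_ss, so C_ss = Q C_in/(Q + kV).
C_ss = 0.8408·2.318/(0.8408 + 0.4202·4.993) = 1.94897/2.93886 = 0.663174 mol/L.

0.6632 mol/L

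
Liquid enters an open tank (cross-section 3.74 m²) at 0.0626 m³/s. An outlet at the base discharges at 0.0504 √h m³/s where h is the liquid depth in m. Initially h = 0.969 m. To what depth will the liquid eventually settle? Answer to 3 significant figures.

1.54 m

A dh/dt = Q_in − 0.0504 √h. Steady state requires inflow = outflow:
Q_in = 0.0504 √h_ss ⇒ √h_ss = 0.0626/0.0504 = 1.2421.
h_ss = 1.2421² = 1.5427 m. (Since h₀ = 0.969 m < h_ss, the level will rise toward this value.)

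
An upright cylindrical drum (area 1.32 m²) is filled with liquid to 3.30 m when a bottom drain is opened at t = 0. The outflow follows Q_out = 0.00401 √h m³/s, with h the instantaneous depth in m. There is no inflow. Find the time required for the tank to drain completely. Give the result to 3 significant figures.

1200 s

With no inflow, A dh/dt = −0.00401 √h.
∫ h^(−1/2) dh = −(0.00401/A) ∫ dt, giving 2√h = 2√h₀ − (0.00401/A) t.
Set h = 0: 2√h₀ = (0.00401/A) t_empty ⇒ t_empty = 2A√h₀/0.00401.
t_empty = 2·1.32·√3.30/0.00401 = 2.6400·1.8166/0.00401 = 1196.0 s.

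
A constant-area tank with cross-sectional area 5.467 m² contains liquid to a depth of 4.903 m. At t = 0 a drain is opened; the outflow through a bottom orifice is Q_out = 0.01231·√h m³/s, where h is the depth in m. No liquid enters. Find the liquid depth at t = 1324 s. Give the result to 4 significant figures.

0.5237 m

A dh/dt = −Q_out = −0.01231 √h.
∫ h^(−1/2) dh = −(0.01231/A) ∫ dt, giving 2√h = 2√h₀ − (0.01231/A) t.
√h = √4.903 − 0.01231·1324/(2·5.467) = 2.21427 − 1.49062 = 0.723652.
h = 0.723652² = 0.523672 m.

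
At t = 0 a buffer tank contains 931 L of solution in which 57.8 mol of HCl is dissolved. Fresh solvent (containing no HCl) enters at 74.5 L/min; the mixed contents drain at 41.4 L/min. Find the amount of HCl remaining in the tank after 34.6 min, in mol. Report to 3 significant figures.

21.2 mol

Total volume: dV/dt = Q_in − Q_out = 33.100 L/min, so V(t) = 931 + 33.100 t and V(34.6) = 2076.3 L.
Species balance (pure solvent in): dm/dt = −Q_out · m/V(t).
dm/m = −Q_out dt/(V₀ + 33.100 t); integrating gives ln(m/m₀) = −(Q_out/(Q_in−Q_out)) ln(V/V₀).
m = m₀ (V₀/V)^(Q_out/(Q_in−Q_out)) = 57.8 × (931/2076.3)^(1.2508) = 21.196 mol.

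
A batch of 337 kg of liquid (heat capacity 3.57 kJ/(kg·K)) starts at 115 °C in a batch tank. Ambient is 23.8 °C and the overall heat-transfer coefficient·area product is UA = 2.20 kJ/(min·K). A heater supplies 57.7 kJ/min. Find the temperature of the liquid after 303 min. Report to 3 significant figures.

87.4 °C

Heat balance on the well-mixed liquid: M c_p dT/dt = −UA(T − T_amb) + Q̇.
dT/dt = (T_ss − T)/τ with T_ss = T_amb + Q̇/UA = 23.8 + 57.7/2.20 = 50.027 °C, τ = M c_p/UA = 337·3.57/2.20 = 546.86 min.
This is linear first-order; T(t) = T_ss + (T₀ − T_ss) e^(−t/τ).
T(303) = 50.027 + (64.973)·0.57460 = 87.361 °C.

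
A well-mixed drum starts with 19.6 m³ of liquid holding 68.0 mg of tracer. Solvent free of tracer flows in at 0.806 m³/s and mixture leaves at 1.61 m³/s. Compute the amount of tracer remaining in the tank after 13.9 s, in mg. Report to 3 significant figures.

Total volume: dV/dt = Q_in − Q_out = -0.80400 m³/s, so V(t) = 19.6 − 0.80400 t and V(13.9) = 8.4244 m³.
Solute balance: dm/dt = 0 − Q_out C = −Q_out m/V(t).
Separate: dm/m = −Q_out dt/V(t) ⇒ ln(m/m₀) = −(Q_out/(Q_in−Q_out)) ln(V/V₀).
m = m₀ (V₀/V)^(Q_out/(Q_in−Q_out)) = 68.0 × (19.6/8.4244)^(-2.0025) = 12.536 mg.

12.5 mg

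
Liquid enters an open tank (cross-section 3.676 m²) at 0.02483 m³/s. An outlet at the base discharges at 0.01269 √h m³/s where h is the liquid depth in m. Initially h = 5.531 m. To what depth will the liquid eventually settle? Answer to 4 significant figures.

A dh/dt = Q_in − 0.01269 √h. Steady state requires inflow = outflow:
Q_in = 0.01269 √h_ss ⇒ √h_ss = 0.02483/0.01269 = 1.95666.
h_ss = 1.95666² = 3.82851 m. (Since h₀ = 5.531 m > h_ss, the level will fall toward this value.)

3.829 m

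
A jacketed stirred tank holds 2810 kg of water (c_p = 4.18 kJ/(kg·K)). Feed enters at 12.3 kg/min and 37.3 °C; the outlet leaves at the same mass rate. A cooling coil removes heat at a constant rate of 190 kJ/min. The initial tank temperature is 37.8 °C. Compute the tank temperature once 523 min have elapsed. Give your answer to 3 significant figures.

M c_p dT/dt = ṁ c_p (T_in − T) − Q̇.
τ = M/ṁ = 228.46 min; T_ss = T_in − Q̇/(ṁ c_p) = 37.3 − 190/(12.3·4.18) = 33.605 °C.
This is linear first-order; T(t) = T_ss + (T₀ − T_ss) e^(−t/τ).
T(523) = 33.605 + (4.1955)·e^(−523/228.46) = 33.605 + (4.1955)·0.10134 = 34.030 °C.

34.0 °C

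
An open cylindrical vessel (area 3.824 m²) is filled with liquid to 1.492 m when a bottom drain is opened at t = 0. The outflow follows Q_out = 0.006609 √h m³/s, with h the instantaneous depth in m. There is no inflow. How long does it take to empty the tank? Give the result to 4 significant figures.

1414 s

A dh/dt = −Q_out = −0.006609 √h.
This is separable: 2 d(√h)/dt = −0.006609/A, so √h = √h₀ − (0.006609/(2A)) t.
Tank is empty when √h = 0: t_empty = 2A√h₀/0.006609.
t_empty = 2·3.824·√1.492/0.006609 = 7.64800·1.22147/0.006609 = 1413.50 s.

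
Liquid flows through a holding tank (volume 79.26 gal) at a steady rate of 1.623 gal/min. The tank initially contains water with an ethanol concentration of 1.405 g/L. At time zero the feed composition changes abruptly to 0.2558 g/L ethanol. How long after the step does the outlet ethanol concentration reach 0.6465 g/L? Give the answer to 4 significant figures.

52.69 min

Species balance on the tank: V dC/dt = Q(C_in − C), so τ = V/Q = 48.8355 min.
C(t) = C_in + (C₀ − C_in) e^(−t/τ). Set C = 0.6465 and solve for t:
e^(−t/τ) = (C − C_in)/(C₀ − C_in) = (0.6465 − 0.2558)/(1.405 − 0.2558) = 0.339976
t = −τ ln(…) = 48.8355 × 1.07888 = 52.6877 min.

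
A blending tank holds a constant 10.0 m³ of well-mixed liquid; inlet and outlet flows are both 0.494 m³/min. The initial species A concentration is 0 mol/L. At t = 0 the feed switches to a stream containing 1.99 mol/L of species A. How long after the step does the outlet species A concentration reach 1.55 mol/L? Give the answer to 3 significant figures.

30.5 min

Species balance: V dC/dt = Q(C_in − C) ⇒ τ = V/Q = 20.243 min.
C(t) = C_in + (C₀ − C_in) e^(−t/τ). Set C = 1.55 and solve for t:
e^(−t/τ) = (C − C_in)/(C₀ − C_in) = (1.55 − 1.99)/(0 − 1.99) = 0.22111
t = −τ ln(…) = 20.243 × 1.5091 = 30.549 min.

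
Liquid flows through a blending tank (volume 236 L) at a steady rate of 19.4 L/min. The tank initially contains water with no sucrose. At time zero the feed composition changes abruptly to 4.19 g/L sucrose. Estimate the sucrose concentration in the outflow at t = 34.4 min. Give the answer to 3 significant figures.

3.94 g/L

Species balance on the tank: V dC/dt = Q(C_in − C).
Time constant τ = V/Q = 236/19.4 = 12.165 min.
This is linear first-order; C(t) = C_in + (C₀ − C_in) e^(−t/τ).
C(34.4) = 4.19 + (0 − 4.19)·e^(−34.4/12.165) = 4.19 + (-4.1900)·0.059143 = 3.9422 g/L.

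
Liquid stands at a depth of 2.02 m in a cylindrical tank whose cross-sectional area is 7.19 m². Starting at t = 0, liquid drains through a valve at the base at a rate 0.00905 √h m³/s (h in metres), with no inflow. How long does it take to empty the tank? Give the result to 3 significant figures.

With no inflow, A dh/dt = −0.00905 √h.
∫ h^(−1/2) dh = −(0.00905/A) ∫ dt, giving 2√h = 2√h₀ − (0.00905/A) t.
Tank is empty when √h = 0: t_empty = 2A√h₀/0.00905.
t_empty = 2·7.19·√2.02/0.00905 = 14.380·1.4213/0.00905 = 2258.3 s.

2260 s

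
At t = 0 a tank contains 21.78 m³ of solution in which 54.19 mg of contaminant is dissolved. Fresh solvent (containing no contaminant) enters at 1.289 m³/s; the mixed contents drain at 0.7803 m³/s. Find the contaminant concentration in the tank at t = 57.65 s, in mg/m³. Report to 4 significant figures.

0.2866 mg/m³

Let m(t) be the amount of contaminant. Volume: V(t) = V₀ + (Q_in − Q_out) t = 21.78 + 0.508700 t; V(57.65) = 51.1066 m³.
Species balance (pure solvent in): dm/dt = −Q_out · m/V(t).
dm/m = −Q_out dt/(V₀ + 0.508700 t); integrating gives ln(m/m₀) = −(Q_out/(Q_in−Q_out)) ln(V/V₀).
m = m₀ (V₀/V)^(Q_out/(Q_in−Q_out)) = 54.19 × (21.78/51.1066)^(1.53391) = 14.6464 mg.
C = m/V = 14.6464/51.1066 = 0.286585 mg/m³.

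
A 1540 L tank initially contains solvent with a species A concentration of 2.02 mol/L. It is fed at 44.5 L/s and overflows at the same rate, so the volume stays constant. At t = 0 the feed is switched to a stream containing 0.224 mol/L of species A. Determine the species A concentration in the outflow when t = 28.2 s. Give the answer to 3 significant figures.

Unsteady species balance (constant V, well mixed): V dC/dt = Q(C_in − C).
Time constant τ = V/Q = 1540/44.5 = 34.607 s.
C approaches C_in exponentially: C(t) = C_in + (C₀ − C_in) e^(−t/τ).
C(28.2) = 0.224 + (2.02 − 0.224)·e^(−28.2/34.607) = 0.224 + (1.7960)·0.44270 = 1.0191 mol/L.

1.02 mol/L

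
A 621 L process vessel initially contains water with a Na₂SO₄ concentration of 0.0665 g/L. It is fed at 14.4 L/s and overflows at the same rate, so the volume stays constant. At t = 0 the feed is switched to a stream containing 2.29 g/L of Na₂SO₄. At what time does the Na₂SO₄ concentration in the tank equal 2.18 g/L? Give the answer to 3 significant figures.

130 s

Transient balance on the dissolved component: V dC/dt = Q(C_in − C), so τ = V/Q = 43.125 s.
C(t) = C_in + (C₀ − C_in) e^(−t/τ). Set C = 2.18 and solve for t:
e^(−t/τ) = (C − C_in)/(C₀ − C_in) = (2.18 − 2.29)/(0.0665 − 2.29) = 0.049472
t = −τ ln(…) = 43.125 × 3.0064 = 129.65 s.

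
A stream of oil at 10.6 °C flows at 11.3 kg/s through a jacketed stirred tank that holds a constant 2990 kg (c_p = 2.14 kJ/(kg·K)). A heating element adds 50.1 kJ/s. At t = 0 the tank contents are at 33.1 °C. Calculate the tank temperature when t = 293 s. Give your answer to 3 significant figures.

Energy balance: M c_p dT/dt = ṁ c_p (T_in − T) + 50.1.
τ = M/ṁ = 264.60 s; T_ss = T_in + Q̇/(ṁ c_p) = 10.6 + 50.1/(11.3·2.14) = 12.672 °C.
Solution: T(t) = T_ss + (T₀ − T_ss) e^(−t/τ).
T(293) = 12.672 + (20.428)·e^(−293/264.60) = 12.672 + (20.428)·0.33044 = 19.422 °C.

19.4 °C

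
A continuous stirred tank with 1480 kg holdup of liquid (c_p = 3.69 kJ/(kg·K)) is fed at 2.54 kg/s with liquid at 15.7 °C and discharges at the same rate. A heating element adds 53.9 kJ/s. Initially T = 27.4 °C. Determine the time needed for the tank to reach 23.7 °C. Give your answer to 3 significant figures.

567 s

M c_p dT/dt = ṁ c_p (T_in − T) + Q̇.
τ = M/ṁ = 582.68 s; T_ss = T_in + Q̇/(ṁ c_p) = 21.451 °C.
T(t) = T_ss + (T₀ − T_ss) e^(−t/τ). Set T = 23.7:
e^(−t/τ) = (23.7 − 21.451)/(27.4 − 21.451) = 0.37807
t = −582.68 · ln(0.37807) = 566.76 s.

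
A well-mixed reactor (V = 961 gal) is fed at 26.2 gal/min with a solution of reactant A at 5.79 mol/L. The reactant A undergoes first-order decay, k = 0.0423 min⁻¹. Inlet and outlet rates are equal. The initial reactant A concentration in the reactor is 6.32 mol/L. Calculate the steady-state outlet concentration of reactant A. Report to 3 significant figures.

Accumulation = in − out − consumed: V dC/dt = Q C_in − Q C − k V C.
At steady state: 0 = Q C_in − (Q + kV) C_ss, so C_ss = Q C_in/(Q + kV).
C_ss = 26.2·5.79/(26.2 + 0.0423·961) = 151.70/66.850 = 2.2692 mol/L.

2.27 mol/L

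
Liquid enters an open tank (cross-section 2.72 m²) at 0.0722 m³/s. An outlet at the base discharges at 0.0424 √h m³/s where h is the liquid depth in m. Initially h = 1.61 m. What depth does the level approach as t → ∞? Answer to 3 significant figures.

Level balance: A dh/dt = 0.0722 − 0.0424 √h. Setting dh/dt = 0:
Q_in = 0.0424 √h_ss ⇒ √h_ss = 0.0722/0.0424 = 1.7028.
h_ss = 1.7028² = 2.8996 m. (Since h₀ = 1.61 m < h_ss, the level will rise toward this value.)

2.90 m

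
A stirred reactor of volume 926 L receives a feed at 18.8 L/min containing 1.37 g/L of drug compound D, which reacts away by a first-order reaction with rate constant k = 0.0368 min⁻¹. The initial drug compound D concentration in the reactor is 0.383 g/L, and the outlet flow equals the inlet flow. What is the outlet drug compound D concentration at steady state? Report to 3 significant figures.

Species balance: V dC/dt = Q C_in − Q C − k V C.
Steady state (dC/dt = 0): C_ss = Q C_in/(Q + kV) = C_in/(1 + kV/Q).
C_ss = 18.8·1.37/(18.8 + 0.0368·926) = 25.756/52.877 = 0.48709 g/L.

0.487 g/L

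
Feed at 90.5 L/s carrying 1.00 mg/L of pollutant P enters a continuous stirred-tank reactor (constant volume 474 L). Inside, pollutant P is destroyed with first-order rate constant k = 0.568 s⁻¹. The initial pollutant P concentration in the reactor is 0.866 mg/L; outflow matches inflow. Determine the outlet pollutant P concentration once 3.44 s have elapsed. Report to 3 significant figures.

0.297 mg/L

Accumulation = in − out − consumed: V dC/dt = Q C_in − Q C − k V C.
This is linear with rate a = Q/V + k = 0.75893 s⁻¹.
C_ss = Q C_in/(Q + kV) = 0.25158 mg/L; C(t) = C_ss + (C₀ − C_ss) e^(−a t).
C(3.44) = 0.25158 + (0.61442)·e^(−0.75893·3.44) = 0.25158 + (0.61442)·0.073482 = 0.29673 mg/L.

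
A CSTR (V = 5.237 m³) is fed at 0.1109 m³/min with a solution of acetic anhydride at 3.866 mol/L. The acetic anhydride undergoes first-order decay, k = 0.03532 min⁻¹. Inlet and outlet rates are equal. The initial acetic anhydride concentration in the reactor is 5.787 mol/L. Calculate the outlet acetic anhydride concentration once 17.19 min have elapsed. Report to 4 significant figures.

3.092 mol/L

Accumulation = in − out − consumed: V dC/dt = Q C_in − Q C − k V C.
This is linear with rate a = Q/V + k = 0.0564962 min⁻¹.
C_ss = Q C_in/(Q + kV) = 1.44908 mol/L; C(t) = C_ss + (C₀ − C_ss) e^(−a t).
C(17.19) = 1.44908 + (4.33792)·e^(−0.0564962·17.19) = 1.44908 + (4.33792)·0.378640 = 3.09159 mol/L.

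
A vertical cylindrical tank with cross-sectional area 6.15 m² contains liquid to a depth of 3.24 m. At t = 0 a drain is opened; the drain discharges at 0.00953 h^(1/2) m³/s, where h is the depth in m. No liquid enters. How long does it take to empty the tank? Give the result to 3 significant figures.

With no inflow, A dh/dt = −0.00953 √h.
Separate and integrate: 2(√h − √h₀) = −(0.00953/A) t.
Set h = 0: 2√h₀ = (0.00953/A) t_empty ⇒ t_empty = 2A√h₀/0.00953.
t_empty = 2·6.15·√3.24/0.00953 = 12.300·1.8000/0.00953 = 2323.2 s.

2320 s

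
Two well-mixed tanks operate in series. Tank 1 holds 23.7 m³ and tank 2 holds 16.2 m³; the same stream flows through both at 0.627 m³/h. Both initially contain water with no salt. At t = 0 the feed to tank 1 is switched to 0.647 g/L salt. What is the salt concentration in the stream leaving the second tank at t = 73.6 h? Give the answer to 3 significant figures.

Each tank obeys Vᵢ dCᵢ/dt = Q(Cᵢ₋₁ − Cᵢ), so τᵢ = Vᵢ/Q.
τ₁ = 23.7/0.627 = 37.799 h; τ₂ = 16.2/0.627 = 25.837 h.
Tank 1: C₁ = C_in(1 − e^(−t/τ₁)). Tank 2 (τ₁ ≠ τ₂): C₂ = C_in[1 − (τ₁ e^(−t/τ₁) − τ₂ e^(−t/τ₂))/(τ₁ − τ₂)].
At t = 73.6: e^(−t/τ₁) = 0.14268, e^(−t/τ₂) = 0.057926.
C₂ = 0.647·[1 − (37.799·0.14268 − 25.837·0.057926)/(11.962)] = 0.647·0.67425 = 0.43624 g/L.

0.436 g/L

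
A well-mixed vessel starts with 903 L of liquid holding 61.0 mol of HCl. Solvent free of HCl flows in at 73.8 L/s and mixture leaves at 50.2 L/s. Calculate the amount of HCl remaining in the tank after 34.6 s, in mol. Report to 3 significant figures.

15.5 mol

Total volume: dV/dt = Q_in − Q_out = 23.600 L/s, so V(t) = 903 + 23.600 t and V(34.6) = 1719.6 L.
Species balance (pure solvent in): dm/dt = −Q_out · m/V(t).
Separate: dm/m = −Q_out dt/V(t) ⇒ ln(m/m₀) = −(Q_out/(Q_in−Q_out)) ln(V/V₀).
m = m₀ (V₀/V)^(Q_out/(Q_in−Q_out)) = 61.0 × (903/1719.6)^(2.1271) = 15.499 mol.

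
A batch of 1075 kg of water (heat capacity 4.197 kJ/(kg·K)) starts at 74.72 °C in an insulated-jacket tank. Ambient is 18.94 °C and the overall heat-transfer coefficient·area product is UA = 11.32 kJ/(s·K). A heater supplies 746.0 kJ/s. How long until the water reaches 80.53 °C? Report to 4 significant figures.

340.2 s

M c_p dT/dt = −UA(T − T_amb) + Q̇.
τ = M c_p/UA = 398.567 s; T_ss = T_amb + Q̇/UA = 18.94 + 746.0/11.32 = 84.8411 °C.
T(t) = T_ss + (T₀ − T_ss)e^(−t/τ); set T = 80.53:
t = −τ ln[(T − T_ss)/(T₀ − T_ss)] = −398.567 · ln(0.425949) = 340.151 s.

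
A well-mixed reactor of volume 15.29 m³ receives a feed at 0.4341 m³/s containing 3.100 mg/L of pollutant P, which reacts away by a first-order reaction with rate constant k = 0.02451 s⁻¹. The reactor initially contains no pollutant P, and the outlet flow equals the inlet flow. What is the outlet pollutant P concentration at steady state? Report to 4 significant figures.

Species balance: V dC/dt = Q C_in − Q C − k V C.
At steady state: 0 = Q C_in − (Q + kV) C_ss, so C_ss = Q C_in/(Q + kV).
C_ss = 0.4341·3.100/(0.4341 + 0.02451·15.29) = 1.34571/0.808858 = 1.66372 mg/L.

1.664 mg/L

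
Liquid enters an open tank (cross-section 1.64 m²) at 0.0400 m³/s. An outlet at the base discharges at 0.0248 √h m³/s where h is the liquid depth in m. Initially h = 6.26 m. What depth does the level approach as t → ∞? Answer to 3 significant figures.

2.60 m

Level balance: A dh/dt = 0.0400 − 0.0248 √h. Setting dh/dt = 0:
Q_in = 0.0248 √h_ss ⇒ √h_ss = 0.0400/0.0248 = 1.6129.
h_ss = 1.6129² = 2.6015 m. (Since h₀ = 6.26 m > h_ss, the level will fall toward this value.)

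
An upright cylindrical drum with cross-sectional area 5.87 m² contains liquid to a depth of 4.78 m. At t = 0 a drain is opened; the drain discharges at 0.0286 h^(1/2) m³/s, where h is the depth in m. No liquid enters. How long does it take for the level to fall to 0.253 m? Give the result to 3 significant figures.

691 s

With no inflow, A dh/dt = −0.0286 √h.
∫ h^(−1/2) dh = −(0.0286/A) ∫ dt, giving 2√h = 2√h₀ − (0.0286/A) t.
t = 2A(√h₀ − √h)/0.0286 = 2·5.87·(√4.78 − √0.253)/0.0286
  = 11.740 × (2.1863 − 0.50299) / 0.0286 = 690.99 s.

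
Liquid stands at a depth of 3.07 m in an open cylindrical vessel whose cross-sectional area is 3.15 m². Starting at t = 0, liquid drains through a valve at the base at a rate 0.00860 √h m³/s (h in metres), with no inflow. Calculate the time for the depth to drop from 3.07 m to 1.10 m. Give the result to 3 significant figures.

515 s

Unsteady balance on liquid volume: A dh/dt = −0.00860 √h.
∫ h^(−1/2) dh = −(0.00860/A) ∫ dt, giving 2√h = 2√h₀ − (0.00860/A) t.
t = 2A(√h₀ − √h)/0.00860 = 2·3.15·(√3.07 − √1.10)/0.00860
  = 6.3000 × (1.7521 − 1.0488) / 0.00860 = 515.23 s.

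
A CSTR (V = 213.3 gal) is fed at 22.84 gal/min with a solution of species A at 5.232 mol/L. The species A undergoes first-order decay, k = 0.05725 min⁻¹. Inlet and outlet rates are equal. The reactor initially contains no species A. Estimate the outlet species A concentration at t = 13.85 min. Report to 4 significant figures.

3.059 mol/L

Species balance: V dC/dt = Q C_in − Q C − k V C.
This is linear with rate a = Q/V + k = 0.164329 min⁻¹.
C_ss = Q C_in/(Q + kV) = 3.40924 mol/L; C(t) = C_ss + (C₀ − C_ss) e^(−a t).
C(13.85) = 3.40924 + (-3.40924)·e^(−0.164329·13.85) = 3.40924 + (-3.40924)·0.102698 = 3.05912 mol/L.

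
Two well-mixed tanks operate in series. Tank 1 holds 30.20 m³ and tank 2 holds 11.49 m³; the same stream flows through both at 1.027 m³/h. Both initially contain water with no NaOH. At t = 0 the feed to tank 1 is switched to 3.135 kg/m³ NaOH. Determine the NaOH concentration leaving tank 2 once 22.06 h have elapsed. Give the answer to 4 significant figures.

1.013 kg/m³

Time constants: τᵢ = Vᵢ/Q for each well-mixed tank.
τ₁ = 30.20/1.027 = 29.4060 h; τ₂ = 11.49/1.027 = 11.1879 h.
Solving the cascade with C₁(0)=C₂(0)=0 gives C₂(t) = C_in[1 − (τ₁ e^(−t/τ₁) − τ₂ e^(−t/τ₂))/(τ₁ − τ₂)].
At t = 22.06: e^(−t/τ₁) = 0.472279, e^(−t/τ₂) = 0.139210.
C₂ = 3.135·[1 − (29.4060·0.472279 − 11.1879·0.139210)/(18.2181)] = 3.135·0.323181 = 1.01317 kg/m³.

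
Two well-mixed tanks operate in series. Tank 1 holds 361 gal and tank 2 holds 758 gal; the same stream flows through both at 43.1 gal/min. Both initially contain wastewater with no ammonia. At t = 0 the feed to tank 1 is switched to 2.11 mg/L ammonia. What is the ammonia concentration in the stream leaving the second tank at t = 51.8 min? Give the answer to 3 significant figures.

1.90 mg/L

Each tank obeys Vᵢ dCᵢ/dt = Q(Cᵢ₋₁ − Cᵢ), so τᵢ = Vᵢ/Q.
τ₁ = 361/43.1 = 8.3759 min; τ₂ = 758/43.1 = 17.587 min.
Solving the cascade with C₁(0)=C₂(0)=0 gives C₂(t) = C_in[1 − (τ₁ e^(−t/τ₁) − τ₂ e^(−t/τ₂))/(τ₁ − τ₂)].
At t = 51.8: e^(−t/τ₁) = 0.0020613, e^(−t/τ₂) = 0.052583.
C₂ = 2.11·[1 − (8.3759·0.0020613 − 17.587·0.052583)/(-9.2111)] = 2.11·0.90148 = 1.9021 mg/L.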